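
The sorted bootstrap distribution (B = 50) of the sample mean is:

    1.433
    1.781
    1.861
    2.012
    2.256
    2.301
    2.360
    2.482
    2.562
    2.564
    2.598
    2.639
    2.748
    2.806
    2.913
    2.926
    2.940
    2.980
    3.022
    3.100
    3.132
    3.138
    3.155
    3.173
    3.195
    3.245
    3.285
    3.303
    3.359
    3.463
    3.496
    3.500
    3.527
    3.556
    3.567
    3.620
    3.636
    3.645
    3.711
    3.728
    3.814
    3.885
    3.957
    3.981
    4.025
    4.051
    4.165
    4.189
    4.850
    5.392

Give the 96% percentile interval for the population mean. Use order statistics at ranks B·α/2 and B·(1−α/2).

(1.433, 4.850)

α = 0.04; lower rank = 50 × 0.020 = 1; upper rank = 50 × 0.980 = 49.
The 1st smallest replicate is 1.433; the 49th is 4.850.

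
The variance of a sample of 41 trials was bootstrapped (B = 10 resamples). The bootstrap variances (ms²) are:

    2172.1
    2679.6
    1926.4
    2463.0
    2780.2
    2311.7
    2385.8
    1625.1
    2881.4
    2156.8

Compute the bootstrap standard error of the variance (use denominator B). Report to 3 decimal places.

SE* = 369.339

Bootstrap SE is the standard deviation of the 10 replicate variances.
Mean of replicates: (2172.1 + 2679.6 + 1926.4 + 2463.0 + 2780.2 + 2311.7 + 2385.8 + 1625.1 + 2881.4 + 2156.8) / 10 = 23382.1000 / 10 = 2338.2100
Sum of squared deviations: (−166.1100)² + (+341.3900)² + (−411.8100)² + (+124.7900)² + (+441.9900)² + (−26.5100)² + (+47.5900)² + (−713.1100)² + (+543.1900)² + (−181.4100)² = 1364113.2690
Variance = 1364113.2690 / 10 = 136411.3269
SE* = √136411.3269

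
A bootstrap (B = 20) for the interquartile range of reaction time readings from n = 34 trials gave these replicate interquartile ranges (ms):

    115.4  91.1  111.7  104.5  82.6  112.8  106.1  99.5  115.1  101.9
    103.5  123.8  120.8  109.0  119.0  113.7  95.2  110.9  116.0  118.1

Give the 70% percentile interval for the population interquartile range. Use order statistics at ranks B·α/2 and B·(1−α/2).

Sorted replicates: 82.6, 91.1, 95.2, 99.5, 101.9, 103.5, 104.5, 106.1, 109.0, 110.9, 111.7, 112.8, 113.7, 115.1, 115.4, 116.0, 118.1, 119.0, 120.8, 123.8
α = 0.30; lower rank = 20 × 0.150 = 3; upper rank = 20 × 0.850 = 17.
The 3rd smallest replicate is 95.2; the 17th is 118.1.

(95.2, 118.1)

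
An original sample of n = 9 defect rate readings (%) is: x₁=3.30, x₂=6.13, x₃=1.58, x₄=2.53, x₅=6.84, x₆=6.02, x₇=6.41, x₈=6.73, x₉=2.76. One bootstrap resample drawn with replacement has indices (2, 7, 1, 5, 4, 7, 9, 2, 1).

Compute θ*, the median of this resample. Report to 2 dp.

θ* = 6.13

Resample values: 6.13, 6.41, 3.30, 6.84, 2.53, 6.41, 2.76, 6.13, 3.30.
Sorted: 2.53, 2.76, 3.30, 3.30, 6.13, 6.13, 6.41, 6.41, 6.84
Median = middle value = 6.13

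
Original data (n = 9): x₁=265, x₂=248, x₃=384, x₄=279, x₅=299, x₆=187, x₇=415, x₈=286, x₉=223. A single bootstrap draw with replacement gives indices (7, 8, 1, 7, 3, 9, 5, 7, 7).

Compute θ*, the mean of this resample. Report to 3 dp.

θ* = 346.333

Resample values: 415, 286, 265, 415, 384, 223, 299, 415, 415.
Mean = (415 + 286 + 265 + 415 + 384 + 223 + 299 + 415 + 415) / 9 = 3117.0 / 9 = 346.333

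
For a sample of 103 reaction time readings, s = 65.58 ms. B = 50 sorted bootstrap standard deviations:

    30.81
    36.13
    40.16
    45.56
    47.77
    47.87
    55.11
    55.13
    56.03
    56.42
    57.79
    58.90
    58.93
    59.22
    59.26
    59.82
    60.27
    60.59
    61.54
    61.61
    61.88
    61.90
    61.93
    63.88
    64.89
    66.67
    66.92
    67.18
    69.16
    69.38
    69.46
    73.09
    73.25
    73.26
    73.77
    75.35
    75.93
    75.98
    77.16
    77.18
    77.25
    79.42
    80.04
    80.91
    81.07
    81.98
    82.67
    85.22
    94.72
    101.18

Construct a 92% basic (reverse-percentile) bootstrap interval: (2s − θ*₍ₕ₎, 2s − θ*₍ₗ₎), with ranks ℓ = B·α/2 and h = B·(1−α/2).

(45.94, 95.03)

Percentile endpoints at ranks 2 and 48: θ*₍2₎ = 36.13, θ*₍48₎ = 85.22.
Basic interval reflects these around s:
  lower = 2 × 65.58 − 85.22 = 45.94
  upper = 2 × 65.58 − 36.13 = 95.03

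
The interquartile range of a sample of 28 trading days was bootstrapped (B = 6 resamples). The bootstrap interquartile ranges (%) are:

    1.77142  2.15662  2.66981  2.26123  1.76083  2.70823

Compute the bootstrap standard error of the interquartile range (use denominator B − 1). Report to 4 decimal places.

Bootstrap SE is the standard deviation of the 6 replicate interquartile ranges.
Mean of replicates: (1.77142 + 2.15662 + 2.66981 + 2.26123 + 1.76083 + 2.70823) / 6 = 13.328140 / 6 = 2.221357
Sum of squared deviations: (−0.449937)² + (−0.064737)² + (+0.448453)² + (+0.039873)² + (−0.460527)² + (+0.486873)² = 0.858465
Variance = 0.858465 / 5 = 0.171693
SE* = √0.171693

SE* = 0.4144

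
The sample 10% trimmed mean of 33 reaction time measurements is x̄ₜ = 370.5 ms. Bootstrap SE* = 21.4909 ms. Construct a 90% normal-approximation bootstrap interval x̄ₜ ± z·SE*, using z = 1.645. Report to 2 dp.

Margin = 1.645 × 21.4909 = 35.353
Interval: 370.5 ± 35.353

(335.15, 405.85)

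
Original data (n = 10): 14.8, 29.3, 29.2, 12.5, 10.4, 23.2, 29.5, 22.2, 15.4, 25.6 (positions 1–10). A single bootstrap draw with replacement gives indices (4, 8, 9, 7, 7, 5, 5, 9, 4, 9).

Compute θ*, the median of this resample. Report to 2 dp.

Resample values: 12.5, 22.2, 15.4, 29.5, 29.5, 10.4, 10.4, 15.4, 12.5, 15.4.
Sorted: 10.4, 10.4, 12.5, 12.5, 15.4, 15.4, 15.4, 22.2, 29.5, 29.5
Median = average of the two middle values = 15.40

θ* = 15.40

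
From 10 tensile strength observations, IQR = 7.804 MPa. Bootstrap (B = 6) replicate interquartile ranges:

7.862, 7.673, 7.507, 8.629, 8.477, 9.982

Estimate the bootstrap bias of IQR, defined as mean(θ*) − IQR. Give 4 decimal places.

bias = +0.5510

mean(θ*) = (7.862 + 7.673 + 7.507 + 8.629 + 8.477 + 9.982) / 6 = 8.35500
bias = 8.35500 − 7.804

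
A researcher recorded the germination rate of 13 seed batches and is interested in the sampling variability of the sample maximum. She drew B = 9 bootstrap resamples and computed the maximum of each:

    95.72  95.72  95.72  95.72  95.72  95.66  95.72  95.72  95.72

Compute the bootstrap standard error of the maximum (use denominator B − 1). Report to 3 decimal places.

SE* = 0.020

Bootstrap SE is the standard deviation of the 9 replicate maximums.
Mean of replicates: (95.72 + 95.72 + 95.72 + 95.72 + 95.72 + 95.66 + 95.72 + 95.72 + 95.72) / 9 = 861.4200 / 9 = 95.7133
Sum of squared deviations: (+0.0067)² + (+0.0067)² + (+0.0067)² + (+0.0067)² + (+0.0067)² + (−0.0533)² + (+0.0067)² + (+0.0067)² + (+0.0067)² = 0.0032
Variance = 0.0032 / 8 = 0.0004
SE* = √0.0004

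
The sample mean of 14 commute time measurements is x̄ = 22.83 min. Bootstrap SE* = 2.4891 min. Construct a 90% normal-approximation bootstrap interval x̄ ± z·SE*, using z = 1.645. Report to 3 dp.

(18.735, 26.925)

Margin = 1.645 × 2.4891 = 4.0946
Interval: 22.83 ± 4.0946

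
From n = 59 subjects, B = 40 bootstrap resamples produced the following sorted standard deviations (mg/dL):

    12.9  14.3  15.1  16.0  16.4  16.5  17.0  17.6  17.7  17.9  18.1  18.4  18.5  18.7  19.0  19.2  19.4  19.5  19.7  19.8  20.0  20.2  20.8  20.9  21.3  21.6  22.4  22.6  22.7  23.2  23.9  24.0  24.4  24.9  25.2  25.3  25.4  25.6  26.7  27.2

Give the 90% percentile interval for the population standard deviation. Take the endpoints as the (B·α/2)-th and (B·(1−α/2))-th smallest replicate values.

α = 0.10; lower rank = 40 × 0.050 = 2; upper rank = 40 × 0.950 = 38.
The 2nd smallest replicate is 14.3; the 38th is 25.6.

(14.3, 25.6)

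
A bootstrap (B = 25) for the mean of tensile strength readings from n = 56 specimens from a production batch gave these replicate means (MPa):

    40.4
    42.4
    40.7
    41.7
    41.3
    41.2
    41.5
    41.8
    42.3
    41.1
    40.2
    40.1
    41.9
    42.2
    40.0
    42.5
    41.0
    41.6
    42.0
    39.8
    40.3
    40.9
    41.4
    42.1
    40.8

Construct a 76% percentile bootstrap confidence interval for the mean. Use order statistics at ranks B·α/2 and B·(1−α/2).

(40.1, 42.2)

Sorted replicates: 39.8, 40.0, 40.1, 40.2, 40.3, 40.4, 40.7, 40.8, 40.9, 41.0, 41.1, 41.2, 41.3, 41.4, 41.5, 41.6, 41.7, 41.8, 41.9, 42.0, 42.1, 42.2, 42.3, 42.4, 42.5
α = 0.24; lower rank = 25 × 0.120 = 3; upper rank = 25 × 0.880 = 22.
The 3rd smallest replicate is 40.1; the 22nd is 42.2.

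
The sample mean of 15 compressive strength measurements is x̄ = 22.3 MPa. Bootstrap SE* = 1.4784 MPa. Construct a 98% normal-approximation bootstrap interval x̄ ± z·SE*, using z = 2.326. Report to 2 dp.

(18.86, 25.74)

Margin = 2.326 × 1.4784 = 3.439
Interval: 22.3 ± 3.439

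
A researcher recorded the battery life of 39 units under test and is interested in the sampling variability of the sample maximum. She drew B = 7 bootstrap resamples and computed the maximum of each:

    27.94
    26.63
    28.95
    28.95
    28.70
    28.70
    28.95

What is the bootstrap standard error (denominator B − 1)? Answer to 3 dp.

SE* = 0.859

Bootstrap SE is the standard deviation of the 7 replicate maximums.
Mean of replicates: (27.94 + 26.63 + 28.95 + 28.95 + 28.70 + 28.70 + 28.95) / 7 = 198.8200 / 7 = 28.4029
Sum of squared deviations: (−0.4629)² + (−1.7729)² + (+0.5471)² + (+0.5471)² + (+0.2971)² + (+0.2971)² + (+0.5471)² = 4.4319
Variance = 4.4319 / 6 = 0.7387
SE* = √0.7387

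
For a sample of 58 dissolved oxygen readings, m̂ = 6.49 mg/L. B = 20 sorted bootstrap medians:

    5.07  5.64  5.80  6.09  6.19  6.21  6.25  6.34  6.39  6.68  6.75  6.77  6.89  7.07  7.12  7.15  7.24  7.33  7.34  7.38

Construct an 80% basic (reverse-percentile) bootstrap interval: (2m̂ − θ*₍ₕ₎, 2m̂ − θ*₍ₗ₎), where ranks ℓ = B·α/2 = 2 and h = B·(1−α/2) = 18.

Percentile endpoints at ranks 2 and 18: θ*₍2₎ = 5.64, θ*₍18₎ = 7.33.
Basic interval reflects these around m̂:
  lower = 2 × 6.49 − 7.33 = 5.65
  upper = 2 × 6.49 − 5.64 = 7.34

(5.65, 7.34)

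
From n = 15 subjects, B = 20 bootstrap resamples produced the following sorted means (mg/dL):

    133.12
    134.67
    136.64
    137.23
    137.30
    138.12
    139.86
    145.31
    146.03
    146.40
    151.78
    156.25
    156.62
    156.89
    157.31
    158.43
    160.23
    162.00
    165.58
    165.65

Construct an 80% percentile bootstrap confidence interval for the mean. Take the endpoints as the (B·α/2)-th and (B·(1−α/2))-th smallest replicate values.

(134.67, 162.00)

α = 0.20; lower rank = 20 × 0.100 = 2; upper rank = 20 × 0.900 = 18.
The 2nd smallest replicate is 134.67; the 18th is 162.00.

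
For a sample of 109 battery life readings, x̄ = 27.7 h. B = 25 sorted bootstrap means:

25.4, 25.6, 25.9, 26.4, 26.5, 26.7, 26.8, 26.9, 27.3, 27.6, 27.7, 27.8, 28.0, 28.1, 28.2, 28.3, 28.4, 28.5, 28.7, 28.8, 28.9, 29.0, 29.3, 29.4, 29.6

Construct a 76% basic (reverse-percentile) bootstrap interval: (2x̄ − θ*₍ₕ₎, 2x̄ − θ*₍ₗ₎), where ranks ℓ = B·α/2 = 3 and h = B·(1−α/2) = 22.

(26.4, 29.5)

Percentile endpoints at ranks 3 and 22: θ*₍3₎ = 25.9, θ*₍22₎ = 29.0.
Basic interval reflects these around x̄:
  lower = 2 × 27.7 − 29.0 = 26.4
  upper = 2 × 27.7 − 25.9 = 29.5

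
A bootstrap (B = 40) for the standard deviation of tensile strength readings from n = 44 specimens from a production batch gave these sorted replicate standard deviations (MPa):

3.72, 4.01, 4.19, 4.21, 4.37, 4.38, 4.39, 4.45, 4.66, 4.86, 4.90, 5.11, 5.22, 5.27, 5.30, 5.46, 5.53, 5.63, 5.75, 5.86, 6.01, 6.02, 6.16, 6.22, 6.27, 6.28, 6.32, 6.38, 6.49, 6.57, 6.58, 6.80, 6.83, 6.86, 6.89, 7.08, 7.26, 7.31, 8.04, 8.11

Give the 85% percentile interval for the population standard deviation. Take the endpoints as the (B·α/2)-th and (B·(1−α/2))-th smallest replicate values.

α = 0.15; lower rank = 40 × 0.075 = 3; upper rank = 40 × 0.925 = 37.
The 3rd smallest replicate is 4.19; the 37th is 7.26.

(4.19, 7.26)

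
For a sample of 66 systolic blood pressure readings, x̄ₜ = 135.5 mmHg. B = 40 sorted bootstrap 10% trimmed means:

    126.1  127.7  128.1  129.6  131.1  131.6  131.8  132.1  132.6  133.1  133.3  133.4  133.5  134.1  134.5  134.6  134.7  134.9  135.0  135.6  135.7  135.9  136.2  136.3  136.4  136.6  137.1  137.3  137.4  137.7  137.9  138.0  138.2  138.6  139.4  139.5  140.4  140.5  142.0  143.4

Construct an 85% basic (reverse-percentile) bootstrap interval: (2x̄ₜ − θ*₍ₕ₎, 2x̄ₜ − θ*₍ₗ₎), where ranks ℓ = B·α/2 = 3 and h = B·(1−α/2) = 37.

(130.6, 142.9)

Percentile endpoints at ranks 3 and 37: θ*₍3₎ = 128.1, θ*₍37₎ = 140.4.
Basic interval reflects these around x̄ₜ:
  lower = 2 × 135.5 − 140.4 = 130.6
  upper = 2 × 135.5 − 128.1 = 142.9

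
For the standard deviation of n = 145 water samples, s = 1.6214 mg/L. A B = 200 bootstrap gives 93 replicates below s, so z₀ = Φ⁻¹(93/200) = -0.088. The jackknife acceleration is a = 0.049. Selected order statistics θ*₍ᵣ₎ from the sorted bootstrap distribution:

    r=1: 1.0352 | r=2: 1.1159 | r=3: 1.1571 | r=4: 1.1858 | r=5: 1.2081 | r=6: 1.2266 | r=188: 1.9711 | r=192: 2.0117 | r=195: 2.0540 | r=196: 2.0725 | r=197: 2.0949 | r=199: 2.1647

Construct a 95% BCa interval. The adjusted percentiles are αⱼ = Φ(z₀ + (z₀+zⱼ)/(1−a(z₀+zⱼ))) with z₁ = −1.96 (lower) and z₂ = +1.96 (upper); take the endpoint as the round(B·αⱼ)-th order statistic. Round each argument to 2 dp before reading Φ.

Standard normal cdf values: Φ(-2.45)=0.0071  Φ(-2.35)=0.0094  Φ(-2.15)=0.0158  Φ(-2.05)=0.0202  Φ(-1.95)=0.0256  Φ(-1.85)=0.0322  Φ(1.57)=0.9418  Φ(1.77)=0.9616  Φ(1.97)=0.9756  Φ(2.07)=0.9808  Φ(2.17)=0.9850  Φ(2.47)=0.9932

Lower: z₀ + z₁ = -0.088 + (-1.960) = -2.048; 1 − a(z₀+z₁) = 1 − (0.049)(-2.048) = 1.1004; argument = -0.088 + (-2.048)/1.1004 = -1.9492 → -1.95.
α₁ = Φ(-1.95) = 0.0256; rank = round(200 × 0.0256) = 5; θ*₍5₎ = 1.2081.
Upper: z₀ + z₂ = 1.872; 1 − a(z₀+z₂) = 0.9083; argument = 1.9731 → 1.97; α₂ = 0.9756; rank = 195; θ*₍195₎ = 2.0540.

(1.2081, 2.0540)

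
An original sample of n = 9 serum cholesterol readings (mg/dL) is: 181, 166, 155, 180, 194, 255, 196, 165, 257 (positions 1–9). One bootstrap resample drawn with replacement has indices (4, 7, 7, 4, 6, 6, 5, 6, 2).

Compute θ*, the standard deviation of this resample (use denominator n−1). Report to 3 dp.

Resample values: 180, 196, 196, 180, 255, 255, 194, 255, 166.
Mean = 208.5556; sum of squared deviations = 10440.2222
s² = 10440.2222 / 8 = 1305.0278
s = √1305.0278 = 36.125

θ* = 36.125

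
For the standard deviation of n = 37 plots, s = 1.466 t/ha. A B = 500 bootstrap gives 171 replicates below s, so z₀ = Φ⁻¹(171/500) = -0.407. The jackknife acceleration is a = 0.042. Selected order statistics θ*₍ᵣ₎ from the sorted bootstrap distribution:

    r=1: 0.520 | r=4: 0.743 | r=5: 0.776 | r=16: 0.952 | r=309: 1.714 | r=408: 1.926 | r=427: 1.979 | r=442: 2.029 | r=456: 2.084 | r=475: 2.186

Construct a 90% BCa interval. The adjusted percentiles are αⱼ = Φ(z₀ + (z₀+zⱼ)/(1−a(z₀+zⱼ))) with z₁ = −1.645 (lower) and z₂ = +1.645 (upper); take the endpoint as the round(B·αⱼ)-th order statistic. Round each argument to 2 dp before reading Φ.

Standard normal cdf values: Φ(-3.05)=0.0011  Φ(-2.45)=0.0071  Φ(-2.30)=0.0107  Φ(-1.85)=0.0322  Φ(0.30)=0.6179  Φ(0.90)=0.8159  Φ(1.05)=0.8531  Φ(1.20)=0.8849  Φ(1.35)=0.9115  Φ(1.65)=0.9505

Lower: z₀ + z₁ = -0.407 + (-1.645) = -2.052; 1 − a(z₀+z₁) = 1 − (0.042)(-2.052) = 1.0862; argument = -0.407 + (-2.052)/1.0862 = -2.2962 → -2.30.
α₁ = Φ(-2.30) = 0.0107; rank = round(500 × 0.0107) = 5; θ*₍5₎ = 0.776.
Upper: z₀ + z₂ = 1.238; 1 − a(z₀+z₂) = 0.9480; argument = 0.8989 → 0.90; α₂ = 0.8159; rank = 408; θ*₍408₎ = 1.926.

(0.776, 1.926)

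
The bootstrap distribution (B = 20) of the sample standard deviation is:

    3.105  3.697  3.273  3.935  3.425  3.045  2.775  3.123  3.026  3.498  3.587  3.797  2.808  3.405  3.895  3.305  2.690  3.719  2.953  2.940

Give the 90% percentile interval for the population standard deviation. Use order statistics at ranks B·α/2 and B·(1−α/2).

Sorted replicates: 2.690, 2.775, 2.808, 2.940, 2.953, 3.026, 3.045, 3.105, 3.123, 3.273, 3.305, 3.405, 3.425, 3.498, 3.587, 3.697, 3.719, 3.797, 3.895, 3.935
α = 0.10; lower rank = 20 × 0.050 = 1; upper rank = 20 × 0.950 = 19.
The 1st smallest replicate is 2.690; the 19th is 3.895.

(2.690, 3.895)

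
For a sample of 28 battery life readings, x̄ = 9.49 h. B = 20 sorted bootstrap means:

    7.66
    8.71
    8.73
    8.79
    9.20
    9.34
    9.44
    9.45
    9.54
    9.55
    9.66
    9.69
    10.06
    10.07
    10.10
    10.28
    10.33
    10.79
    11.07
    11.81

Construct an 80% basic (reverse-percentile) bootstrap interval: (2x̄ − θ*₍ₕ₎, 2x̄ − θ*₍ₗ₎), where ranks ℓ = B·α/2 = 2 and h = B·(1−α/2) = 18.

(8.19, 10.27)

Percentile endpoints at ranks 2 and 18: θ*₍2₎ = 8.71, θ*₍18₎ = 10.79.
Basic interval reflects these around x̄:
  lower = 2 × 9.49 − 10.79 = 8.19
  upper = 2 × 9.49 − 8.71 = 10.27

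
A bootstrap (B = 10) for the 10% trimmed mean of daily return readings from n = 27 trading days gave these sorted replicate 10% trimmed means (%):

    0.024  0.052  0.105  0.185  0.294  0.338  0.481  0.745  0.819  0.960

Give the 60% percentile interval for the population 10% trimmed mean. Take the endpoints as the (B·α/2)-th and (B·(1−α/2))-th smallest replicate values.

(0.052, 0.745)

α = 0.40; lower rank = 10 × 0.200 = 2; upper rank = 10 × 0.800 = 8.
The 2nd smallest replicate is 0.052; the 8th is 0.745.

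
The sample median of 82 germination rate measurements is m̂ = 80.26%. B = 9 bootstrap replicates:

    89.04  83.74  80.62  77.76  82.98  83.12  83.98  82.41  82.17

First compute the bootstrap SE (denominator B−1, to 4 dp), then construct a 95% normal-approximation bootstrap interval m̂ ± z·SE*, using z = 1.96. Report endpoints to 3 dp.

Mean of replicates = 82.8689; sum of squared deviations = 72.0087; SE* = √(72.0087/8) = 3.0002
Margin = 1.96 × 3.0002 = 5.8804
Interval: 80.26 ± 5.8804

(74.380, 86.140)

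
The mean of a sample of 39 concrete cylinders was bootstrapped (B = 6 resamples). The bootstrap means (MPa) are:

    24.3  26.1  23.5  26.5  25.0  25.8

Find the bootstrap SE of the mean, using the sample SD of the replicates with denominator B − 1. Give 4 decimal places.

Bootstrap SE is the standard deviation of the 6 replicate means.
Mean of replicates: (24.3 + 26.1 + 23.5 + 26.5 + 25.0 + 25.8) / 6 = 151.20000 / 6 = 25.20000
Sum of squared deviations: (−0.90000)² + (+0.90000)² + (−1.70000)² + (+1.30000)² + (−0.20000)² + (+0.60000)² = 6.60000
Variance = 6.60000 / 5 = 1.32000
SE* = √1.32000

SE* = 1.1489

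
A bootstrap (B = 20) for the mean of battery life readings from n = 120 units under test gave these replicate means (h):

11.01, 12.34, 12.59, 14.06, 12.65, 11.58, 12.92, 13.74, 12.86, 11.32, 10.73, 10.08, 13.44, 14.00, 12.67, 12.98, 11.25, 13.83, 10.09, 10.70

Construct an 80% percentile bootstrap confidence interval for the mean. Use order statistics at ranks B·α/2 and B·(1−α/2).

(10.09, 13.83)

Sorted replicates: 10.08, 10.09, 10.70, 10.73, 11.01, 11.25, 11.32, 11.58, 12.34, 12.59, 12.65, 12.67, 12.86, 12.92, 12.98, 13.44, 13.74, 13.83, 14.00, 14.06
α = 0.20; lower rank = 20 × 0.100 = 2; upper rank = 20 × 0.900 = 18.
The 2nd smallest replicate is 10.09; the 18th is 13.83.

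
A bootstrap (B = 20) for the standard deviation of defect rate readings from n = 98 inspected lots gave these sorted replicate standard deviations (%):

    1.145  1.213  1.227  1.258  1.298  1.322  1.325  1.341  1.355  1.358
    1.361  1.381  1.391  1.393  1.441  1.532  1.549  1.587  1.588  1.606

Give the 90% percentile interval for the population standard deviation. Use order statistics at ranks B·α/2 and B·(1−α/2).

(1.145, 1.588)

α = 0.10; lower rank = 20 × 0.050 = 1; upper rank = 20 × 0.950 = 19.
The 1st smallest replicate is 1.145; the 19th is 1.588.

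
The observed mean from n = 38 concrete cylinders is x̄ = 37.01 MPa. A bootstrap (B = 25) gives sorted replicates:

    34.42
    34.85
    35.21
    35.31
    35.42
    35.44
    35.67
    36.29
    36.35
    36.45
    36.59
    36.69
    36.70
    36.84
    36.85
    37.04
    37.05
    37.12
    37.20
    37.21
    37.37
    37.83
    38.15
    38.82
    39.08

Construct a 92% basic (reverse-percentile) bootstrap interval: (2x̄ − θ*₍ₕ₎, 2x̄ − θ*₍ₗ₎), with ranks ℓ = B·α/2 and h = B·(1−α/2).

(35.20, 39.60)

Percentile endpoints at ranks 1 and 24: θ*₍1₎ = 34.42, θ*₍24₎ = 38.82.
Basic interval reflects these around x̄:
  lower = 2 × 37.01 − 38.82 = 35.20
  upper = 2 × 37.01 − 34.42 = 39.60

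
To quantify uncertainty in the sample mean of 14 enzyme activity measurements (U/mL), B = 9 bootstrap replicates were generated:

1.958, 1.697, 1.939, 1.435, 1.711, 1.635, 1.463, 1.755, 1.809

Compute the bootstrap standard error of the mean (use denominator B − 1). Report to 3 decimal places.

Bootstrap SE is the standard deviation of the 9 replicate means.
Mean of replicates: (1.958 + 1.697 + 1.939 + 1.435 + 1.711 + 1.635 + 1.463 + 1.755 + 1.809) / 9 = 15.4020 / 9 = 1.7113
Sum of squared deviations: (+0.2467)² + (−0.0143)² + (+0.2277)² + (−0.2763)² + (−0.0003)² + (−0.0763)² + (−0.2483)² + (+0.0437)² + (+0.0977)² = 0.2682
Variance = 0.2682 / 8 = 0.0335
SE* = √0.0335

SE* = 0.183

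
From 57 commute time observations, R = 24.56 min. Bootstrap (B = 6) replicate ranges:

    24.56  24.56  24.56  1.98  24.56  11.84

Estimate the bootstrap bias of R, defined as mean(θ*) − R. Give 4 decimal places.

bias = −5.8833

mean(θ*) = (24.56 + 24.56 + 24.56 + 1.98 + 24.56 + 11.84) / 6 = 18.67667
bias = 18.67667 − 24.56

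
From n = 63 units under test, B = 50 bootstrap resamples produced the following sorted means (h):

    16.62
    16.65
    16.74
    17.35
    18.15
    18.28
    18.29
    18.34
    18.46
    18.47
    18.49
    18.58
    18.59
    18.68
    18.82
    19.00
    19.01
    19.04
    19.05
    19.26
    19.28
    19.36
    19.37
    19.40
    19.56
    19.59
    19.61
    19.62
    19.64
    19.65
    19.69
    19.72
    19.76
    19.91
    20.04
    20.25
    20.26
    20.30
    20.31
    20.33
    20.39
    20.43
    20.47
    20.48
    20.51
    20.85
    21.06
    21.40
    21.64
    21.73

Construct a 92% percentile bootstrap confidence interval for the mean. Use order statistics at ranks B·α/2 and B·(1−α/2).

α = 0.08; lower rank = 50 × 0.040 = 2; upper rank = 50 × 0.960 = 48.
The 2nd smallest replicate is 16.65; the 48th is 21.40.

(16.65, 21.40)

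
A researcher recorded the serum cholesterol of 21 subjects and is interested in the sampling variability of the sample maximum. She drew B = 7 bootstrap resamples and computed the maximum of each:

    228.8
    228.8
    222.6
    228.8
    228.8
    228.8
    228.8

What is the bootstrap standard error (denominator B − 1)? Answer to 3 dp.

SE* = 2.343

Bootstrap SE is the standard deviation of the 7 replicate maximums.
Mean of replicates: (228.8 + 228.8 + 222.6 + 228.8 + 228.8 + 228.8 + 228.8) / 7 = 1595.4000 / 7 = 227.9143
Sum of squared deviations: (+0.8857)² + (+0.8857)² + (−5.3143)² + (+0.8857)² + (+0.8857)² + (+0.8857)² + (+0.8857)² = 32.9486
Variance = 32.9486 / 6 = 5.4914
SE* = √5.4914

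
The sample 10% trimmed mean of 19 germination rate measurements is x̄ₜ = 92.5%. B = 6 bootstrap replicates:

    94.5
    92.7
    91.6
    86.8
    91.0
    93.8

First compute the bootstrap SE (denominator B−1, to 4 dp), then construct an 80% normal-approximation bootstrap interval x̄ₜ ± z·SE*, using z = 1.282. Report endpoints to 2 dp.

(88.98, 96.02)

Mean of replicates = 91.7333; sum of squared deviations = 37.7533; SE* = √(37.7533/5) = 2.7478
Margin = 1.282 × 2.7478 = 3.523
Interval: 92.5 ± 3.523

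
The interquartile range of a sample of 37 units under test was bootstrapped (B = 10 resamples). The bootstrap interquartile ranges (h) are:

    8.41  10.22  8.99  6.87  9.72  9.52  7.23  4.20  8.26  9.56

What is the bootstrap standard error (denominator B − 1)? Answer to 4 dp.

Bootstrap SE is the standard deviation of the 10 replicate interquartile ranges.
Mean of replicates: (8.41 + 10.22 + 8.99 + 6.87 + 9.72 + 9.52 + 7.23 + 4.20 + 8.26 + 9.56) / 10 = 82.98000 / 10 = 8.29800
Sum of squared deviations: (+0.11200)² + (+1.92200)² + (+0.69200)² + (−1.42800)² + (+1.42200)² + (+1.22200)² + (−1.06800)² + (−4.09800)² + (−0.03800)² + (+1.26200)² = 29.26836
Variance = 29.26836 / 9 = 3.25204
SE* = √3.25204

SE* = 1.8033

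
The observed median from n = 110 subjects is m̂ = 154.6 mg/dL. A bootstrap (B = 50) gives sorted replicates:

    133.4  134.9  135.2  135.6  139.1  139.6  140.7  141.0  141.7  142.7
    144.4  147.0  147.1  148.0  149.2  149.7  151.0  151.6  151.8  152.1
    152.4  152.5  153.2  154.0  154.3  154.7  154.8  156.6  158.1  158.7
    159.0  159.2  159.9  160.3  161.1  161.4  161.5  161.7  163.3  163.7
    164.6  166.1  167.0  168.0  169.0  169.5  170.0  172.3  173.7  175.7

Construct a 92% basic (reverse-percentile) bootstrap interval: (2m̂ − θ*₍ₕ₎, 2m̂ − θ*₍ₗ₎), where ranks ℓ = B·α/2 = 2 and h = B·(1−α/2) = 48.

(136.9, 174.3)

Percentile endpoints at ranks 2 and 48: θ*₍2₎ = 134.9, θ*₍48₎ = 172.3.
Basic interval reflects these around m̂:
  lower = 2 × 154.6 − 172.3 = 136.9
  upper = 2 × 154.6 − 134.9 = 174.3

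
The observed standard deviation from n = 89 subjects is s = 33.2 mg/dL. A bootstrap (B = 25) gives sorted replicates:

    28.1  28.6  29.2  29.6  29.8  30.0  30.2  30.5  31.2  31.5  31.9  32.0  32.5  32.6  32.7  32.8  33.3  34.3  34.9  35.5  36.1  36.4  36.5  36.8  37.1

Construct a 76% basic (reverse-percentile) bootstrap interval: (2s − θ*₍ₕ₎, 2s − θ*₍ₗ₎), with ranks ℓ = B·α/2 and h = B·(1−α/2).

Percentile endpoints at ranks 3 and 22: θ*₍3₎ = 29.2, θ*₍22₎ = 36.4.
Basic interval reflects these around s:
  lower = 2 × 33.2 − 36.4 = 30.0
  upper = 2 × 33.2 − 29.2 = 37.2

(30.0, 37.2)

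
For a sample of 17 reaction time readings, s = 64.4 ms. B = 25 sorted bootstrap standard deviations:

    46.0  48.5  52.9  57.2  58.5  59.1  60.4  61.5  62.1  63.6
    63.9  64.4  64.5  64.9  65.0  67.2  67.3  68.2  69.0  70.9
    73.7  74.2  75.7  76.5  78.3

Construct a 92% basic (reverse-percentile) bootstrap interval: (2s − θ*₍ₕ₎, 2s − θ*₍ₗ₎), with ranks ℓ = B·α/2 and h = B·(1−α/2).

(52.3, 82.8)

Percentile endpoints at ranks 1 and 24: θ*₍1₎ = 46.0, θ*₍24₎ = 76.5.
Basic interval reflects these around s:
  lower = 2 × 64.4 − 76.5 = 52.3
  upper = 2 × 64.4 − 46.0 = 82.8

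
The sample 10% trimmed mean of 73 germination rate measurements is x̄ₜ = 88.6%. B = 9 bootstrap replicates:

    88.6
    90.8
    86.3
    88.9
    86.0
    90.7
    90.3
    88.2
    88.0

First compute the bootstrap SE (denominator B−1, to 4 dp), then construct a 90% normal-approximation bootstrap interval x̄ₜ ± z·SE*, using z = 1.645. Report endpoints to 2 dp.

Mean of replicates = 88.6444; sum of squared deviations = 24.7822; SE* = √(24.7822/8) = 1.7601
Margin = 1.645 × 1.7601 = 2.895
Interval: 88.6 ± 2.895

(85.70, 91.50)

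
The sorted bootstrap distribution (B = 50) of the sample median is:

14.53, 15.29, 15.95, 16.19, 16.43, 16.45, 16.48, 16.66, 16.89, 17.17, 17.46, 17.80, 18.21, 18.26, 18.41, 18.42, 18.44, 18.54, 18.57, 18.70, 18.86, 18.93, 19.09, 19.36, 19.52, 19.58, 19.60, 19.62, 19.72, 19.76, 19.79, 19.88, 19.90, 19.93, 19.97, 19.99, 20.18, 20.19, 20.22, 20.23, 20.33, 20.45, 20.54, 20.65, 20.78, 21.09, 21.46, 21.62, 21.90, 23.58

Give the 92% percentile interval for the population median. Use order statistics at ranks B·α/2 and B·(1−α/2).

α = 0.08; lower rank = 50 × 0.040 = 2; upper rank = 50 × 0.960 = 48.
The 2nd smallest replicate is 15.29; the 48th is 21.62.

(15.29, 21.62)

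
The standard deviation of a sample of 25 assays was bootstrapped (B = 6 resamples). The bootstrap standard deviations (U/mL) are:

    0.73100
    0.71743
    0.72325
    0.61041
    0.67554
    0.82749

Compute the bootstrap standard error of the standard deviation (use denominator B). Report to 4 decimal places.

SE* = 0.0652

Bootstrap SE is the standard deviation of the 6 replicate standard deviations.
Mean of replicates: (0.73100 + 0.71743 + 0.72325 + 0.61041 + 0.67554 + 0.82749) / 6 = 4.285120 / 6 = 0.714187
Sum of squared deviations: (+0.016813)² + (+0.003243)² + (+0.009063)² + (−0.103777)² + (−0.038647)² + (+0.113303)² = 0.025476
Variance = 0.025476 / 6 = 0.004246
SE* = √0.004246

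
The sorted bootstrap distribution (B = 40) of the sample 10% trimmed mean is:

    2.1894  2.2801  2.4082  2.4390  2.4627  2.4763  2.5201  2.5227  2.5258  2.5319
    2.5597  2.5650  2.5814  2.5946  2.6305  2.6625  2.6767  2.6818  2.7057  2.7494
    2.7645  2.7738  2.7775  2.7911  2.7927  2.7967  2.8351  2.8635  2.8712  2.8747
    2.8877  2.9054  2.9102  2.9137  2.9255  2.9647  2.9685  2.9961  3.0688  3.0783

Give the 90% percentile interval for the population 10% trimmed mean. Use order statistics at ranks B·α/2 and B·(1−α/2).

α = 0.10; lower rank = 40 × 0.050 = 2; upper rank = 40 × 0.950 = 38.
The 2nd smallest replicate is 2.2801; the 38th is 2.9961.

(2.2801, 2.9961)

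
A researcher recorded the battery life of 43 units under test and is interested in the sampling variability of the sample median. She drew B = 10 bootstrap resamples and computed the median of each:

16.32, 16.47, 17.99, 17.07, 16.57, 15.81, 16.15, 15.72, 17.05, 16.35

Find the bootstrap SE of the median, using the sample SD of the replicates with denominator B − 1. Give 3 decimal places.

Bootstrap SE is the standard deviation of the 10 replicate medians.
Mean of replicates: (16.32 + 16.47 + 17.99 + 17.07 + 16.57 + 15.81 + 16.15 + 15.72 + 17.05 + 16.35) / 10 = 165.5000 / 10 = 16.5500
Sum of squared deviations: (−0.2300)² + (−0.0800)² + (+1.4400)² + (+0.5200)² + (+0.0200)² + (−0.7400)² + (−0.4000)² + (−0.8300)² + (+0.5000)² + (−0.2000)² = 4.0902
Variance = 4.0902 / 9 = 0.4545
SE* = √0.4545

SE* = 0.674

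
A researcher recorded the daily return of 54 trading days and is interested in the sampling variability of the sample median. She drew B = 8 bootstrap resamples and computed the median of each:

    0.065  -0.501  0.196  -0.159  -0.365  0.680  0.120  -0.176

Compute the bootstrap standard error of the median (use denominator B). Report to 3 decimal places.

SE* = 0.346

Bootstrap SE is the standard deviation of the 8 replicate medians.
Mean of replicates: (0.065 + (-0.501) + 0.196 + (-0.159) + (-0.365) + 0.680 + 0.120 + (-0.176)) / 8 = -0.1400 / 8 = -0.0175
Sum of squared deviations: (+0.0825)² + (−0.4835)² + (+0.2135)² + (−0.1415)² + (−0.3475)² + (+0.6975)² + (+0.1375)² + (−0.1585)² = 0.9575
Variance = 0.9575 / 8 = 0.1197
SE* = √0.1197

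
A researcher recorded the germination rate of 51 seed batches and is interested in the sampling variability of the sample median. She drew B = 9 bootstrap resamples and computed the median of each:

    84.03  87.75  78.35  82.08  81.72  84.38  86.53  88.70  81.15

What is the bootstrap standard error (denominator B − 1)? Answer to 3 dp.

Bootstrap SE is the standard deviation of the 9 replicate medians.
Mean of replicates: (84.03 + 87.75 + 78.35 + 82.08 + 81.72 + 84.38 + 86.53 + 88.70 + 81.15) / 9 = 754.6900 / 9 = 83.8544
Sum of squared deviations: (+0.1756)² + (+3.8956)² + (−5.5044)² + (−1.7744)² + (−2.1344)² + (+0.5256)² + (+2.6756)² + (+4.8456)² + (−2.7044)² = 91.4378
Variance = 91.4378 / 8 = 11.4297
SE* = √11.4297

SE* = 3.381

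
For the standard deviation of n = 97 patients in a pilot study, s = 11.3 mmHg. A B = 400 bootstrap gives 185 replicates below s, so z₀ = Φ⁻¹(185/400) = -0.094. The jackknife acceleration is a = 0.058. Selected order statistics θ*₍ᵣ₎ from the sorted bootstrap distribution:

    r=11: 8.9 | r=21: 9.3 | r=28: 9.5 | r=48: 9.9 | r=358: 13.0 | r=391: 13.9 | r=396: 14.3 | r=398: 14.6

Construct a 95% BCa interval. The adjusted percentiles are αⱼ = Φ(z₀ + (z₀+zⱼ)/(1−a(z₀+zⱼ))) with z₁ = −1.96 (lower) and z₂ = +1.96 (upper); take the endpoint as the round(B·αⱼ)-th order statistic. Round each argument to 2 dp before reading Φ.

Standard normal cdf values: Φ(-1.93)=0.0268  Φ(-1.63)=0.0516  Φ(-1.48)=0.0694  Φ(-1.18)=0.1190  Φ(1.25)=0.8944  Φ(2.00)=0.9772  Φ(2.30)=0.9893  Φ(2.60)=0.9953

(8.9, 13.9)

Lower: z₀ + z₁ = -0.094 + (-1.960) = -2.054; 1 − a(z₀+z₁) = 1 − (0.058)(-2.054) = 1.1191; argument = -0.094 + (-2.054)/1.1191 = -1.9294 → -1.93.
α₁ = Φ(-1.93) = 0.0268; rank = round(400 × 0.0268) = 11; θ*₍11₎ = 8.9.
Upper: z₀ + z₂ = 1.866; 1 − a(z₀+z₂) = 0.8918; argument = 1.9985 → 2.00; α₂ = 0.9772; rank = 391; θ*₍391₎ = 13.9.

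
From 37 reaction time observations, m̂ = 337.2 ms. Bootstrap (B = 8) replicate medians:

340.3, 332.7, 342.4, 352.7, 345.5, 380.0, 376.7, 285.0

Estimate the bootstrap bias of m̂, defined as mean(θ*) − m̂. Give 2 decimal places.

mean(θ*) = (340.3 + 332.7 + 342.4 + 352.7 + 345.5 + 380.0 + 376.7 + 285.0) / 8 = 344.413
bias = 344.413 − 337.2

bias = +7.21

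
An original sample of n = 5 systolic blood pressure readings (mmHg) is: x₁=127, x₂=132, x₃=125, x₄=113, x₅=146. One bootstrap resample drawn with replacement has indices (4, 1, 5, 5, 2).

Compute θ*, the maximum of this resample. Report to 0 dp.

θ* = 146

Resample values: 113, 127, 146, 146, 132.
Maximum = 146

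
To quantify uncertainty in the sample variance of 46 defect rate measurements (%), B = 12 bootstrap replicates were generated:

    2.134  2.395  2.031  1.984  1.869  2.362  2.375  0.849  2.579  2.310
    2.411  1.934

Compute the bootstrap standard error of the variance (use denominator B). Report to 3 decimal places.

Bootstrap SE is the standard deviation of the 12 replicate variances.
Mean of replicates: (2.134 + 2.395 + 2.031 + 1.984 + 1.869 + 2.362 + 2.375 + 0.849 + 2.579 + 2.310 + 2.411 + 1.934) / 12 = 25.2330 / 12 = 2.1027
Sum of squared deviations: (+0.0312)² + (+0.2923)² + (−0.0717)² + (−0.1187)² + (−0.2337)² + (+0.2593)² + (+0.2723)² + (−1.2537)² + (+0.4763)² + (+0.2073)² + (+0.3083)² + (−0.1687)² = 2.2668
Variance = 2.2668 / 12 = 0.1889
SE* = √0.1889

SE* = 0.435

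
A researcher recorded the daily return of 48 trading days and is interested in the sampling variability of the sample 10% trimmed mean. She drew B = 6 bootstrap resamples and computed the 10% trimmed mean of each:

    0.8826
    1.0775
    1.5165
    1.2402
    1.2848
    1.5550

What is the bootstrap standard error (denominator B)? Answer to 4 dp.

Bootstrap SE is the standard deviation of the 6 replicate 10% trimmed means.
Mean of replicates: (0.8826 + 1.0775 + 1.5165 + 1.2402 + 1.2848 + 1.5550) / 6 = 7.55660 / 6 = 1.25943
Sum of squared deviations: (−0.37683)² + (−0.18193)² + (+0.25707)² + (−0.01923)² + (+0.02537)² + (+0.29557)² = 0.32956
Variance = 0.32956 / 6 = 0.05493
SE* = √0.05493

SE* = 0.2344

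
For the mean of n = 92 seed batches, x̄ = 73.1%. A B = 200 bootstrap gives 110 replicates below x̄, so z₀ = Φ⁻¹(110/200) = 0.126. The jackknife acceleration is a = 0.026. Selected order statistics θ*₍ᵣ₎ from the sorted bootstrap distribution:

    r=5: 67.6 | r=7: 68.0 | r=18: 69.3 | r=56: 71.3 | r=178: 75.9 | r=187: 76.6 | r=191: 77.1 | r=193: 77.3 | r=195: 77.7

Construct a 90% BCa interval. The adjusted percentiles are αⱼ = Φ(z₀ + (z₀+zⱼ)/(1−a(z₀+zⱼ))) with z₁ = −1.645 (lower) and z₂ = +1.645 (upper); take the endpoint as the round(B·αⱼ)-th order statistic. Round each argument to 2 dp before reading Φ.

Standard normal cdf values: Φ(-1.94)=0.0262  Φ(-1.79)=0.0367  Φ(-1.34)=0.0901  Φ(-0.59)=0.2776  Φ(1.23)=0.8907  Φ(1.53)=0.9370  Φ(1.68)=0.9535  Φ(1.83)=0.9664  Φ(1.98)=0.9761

(69.3, 77.7)

Lower: z₀ + z₁ = 0.126 + (-1.645) = -1.519; 1 − a(z₀+z₁) = 1 − (0.026)(-1.519) = 1.0395; argument = 0.126 + (-1.519)/1.0395 = -1.3353 → -1.34.
α₁ = Φ(-1.34) = 0.0901; rank = round(200 × 0.0901) = 18; θ*₍18₎ = 69.3.
Upper: z₀ + z₂ = 1.771; 1 − a(z₀+z₂) = 0.9540; argument = 1.9825 → 1.98; α₂ = 0.9761; rank = 195; θ*₍195₎ = 77.7.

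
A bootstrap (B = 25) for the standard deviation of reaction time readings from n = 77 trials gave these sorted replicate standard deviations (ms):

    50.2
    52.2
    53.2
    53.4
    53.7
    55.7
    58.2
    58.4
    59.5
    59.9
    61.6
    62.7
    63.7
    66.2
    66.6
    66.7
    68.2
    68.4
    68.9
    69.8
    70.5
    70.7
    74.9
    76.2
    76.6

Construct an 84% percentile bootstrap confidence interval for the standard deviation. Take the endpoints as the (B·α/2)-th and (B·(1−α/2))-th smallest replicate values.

α = 0.16; lower rank = 25 × 0.080 = 2; upper rank = 25 × 0.920 = 23.
The 2nd smallest replicate is 52.2; the 23rd is 74.9.

(52.2, 74.9)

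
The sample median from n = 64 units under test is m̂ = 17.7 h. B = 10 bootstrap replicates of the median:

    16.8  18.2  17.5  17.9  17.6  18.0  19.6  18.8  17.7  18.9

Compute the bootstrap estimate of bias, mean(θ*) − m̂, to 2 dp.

mean(θ*) = (16.8 + 18.2 + 17.5 + 17.9 + 17.6 + 18.0 + 19.6 + 18.8 + 17.7 + 18.9) / 10 = 18.100
bias = 18.100 − 17.7

bias = +0.40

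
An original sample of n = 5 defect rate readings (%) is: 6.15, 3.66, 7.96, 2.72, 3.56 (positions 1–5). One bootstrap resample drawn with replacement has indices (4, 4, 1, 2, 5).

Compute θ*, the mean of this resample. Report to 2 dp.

θ* = 3.76

Resample values: 2.72, 2.72, 6.15, 3.66, 3.56.
Mean = (2.72 + 2.72 + 6.15 + 3.66 + 3.56) / 5 = 18.810 / 5 = 3.76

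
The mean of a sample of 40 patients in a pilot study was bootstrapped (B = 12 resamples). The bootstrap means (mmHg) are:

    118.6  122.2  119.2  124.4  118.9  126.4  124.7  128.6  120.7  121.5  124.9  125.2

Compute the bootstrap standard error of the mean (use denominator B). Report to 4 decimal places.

Bootstrap SE is the standard deviation of the 12 replicate means.
Mean of replicates: (118.6 + 122.2 + 119.2 + 124.4 + 118.9 + 126.4 + 124.7 + 128.6 + 120.7 + 121.5 + 124.9 + 125.2) / 12 = 1475.30000 / 12 = 122.94167
Sum of squared deviations: (−4.34167)² + (−0.74167)² + (−3.74167)² + (+1.45833)² + (−4.04167)² + (+3.45833)² + (+1.75833)² + (+5.65833)² + (−2.24167)² + (−1.44167)² + (+1.95833)² + (+2.25833)² = 114.96917
Variance = 114.96917 / 12 = 9.58076
SE* = √9.58076

SE* = 3.0953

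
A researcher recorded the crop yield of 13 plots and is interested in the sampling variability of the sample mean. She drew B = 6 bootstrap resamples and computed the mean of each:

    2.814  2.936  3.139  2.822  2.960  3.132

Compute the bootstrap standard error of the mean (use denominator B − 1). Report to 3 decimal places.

Bootstrap SE is the standard deviation of the 6 replicate means.
Mean of replicates: (2.814 + 2.936 + 3.139 + 2.822 + 2.960 + 3.132) / 6 = 17.8030 / 6 = 2.9672
Sum of squared deviations: (−0.1532)² + (−0.0312)² + (+0.1718)² + (−0.1452)² + (−0.0072)² + (+0.1648)² = 0.1023
Variance = 0.1023 / 5 = 0.0205
SE* = √0.0205

SE* = 0.143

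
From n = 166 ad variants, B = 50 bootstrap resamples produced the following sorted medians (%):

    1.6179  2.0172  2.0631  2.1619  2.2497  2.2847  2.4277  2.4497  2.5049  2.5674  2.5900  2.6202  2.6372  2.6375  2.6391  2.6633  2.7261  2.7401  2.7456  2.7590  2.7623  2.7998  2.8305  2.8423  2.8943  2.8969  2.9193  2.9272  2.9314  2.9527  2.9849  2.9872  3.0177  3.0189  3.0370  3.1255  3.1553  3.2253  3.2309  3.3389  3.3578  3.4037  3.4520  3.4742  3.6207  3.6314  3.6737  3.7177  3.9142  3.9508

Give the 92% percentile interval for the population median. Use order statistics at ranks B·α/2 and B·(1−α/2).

(2.0172, 3.7177)

α = 0.08; lower rank = 50 × 0.040 = 2; upper rank = 50 × 0.960 = 48.
The 2nd smallest replicate is 2.0172; the 48th is 3.7177.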